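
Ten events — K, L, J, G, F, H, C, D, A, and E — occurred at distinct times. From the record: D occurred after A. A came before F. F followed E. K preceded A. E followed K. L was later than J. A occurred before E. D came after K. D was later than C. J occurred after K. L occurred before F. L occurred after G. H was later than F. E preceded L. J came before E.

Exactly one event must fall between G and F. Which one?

Tracing the constraints gives G → L → F, so L sits after G and before F.
No other event is forced both after G and before F.

L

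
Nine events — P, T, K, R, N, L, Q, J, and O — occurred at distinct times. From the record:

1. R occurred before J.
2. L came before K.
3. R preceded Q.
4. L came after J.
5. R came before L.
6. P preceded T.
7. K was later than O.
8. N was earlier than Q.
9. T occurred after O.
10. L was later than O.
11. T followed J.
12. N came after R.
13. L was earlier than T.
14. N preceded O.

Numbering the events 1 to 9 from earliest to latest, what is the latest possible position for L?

7

L must come before K and T — 2 events forced after it.
Everything else can be placed before L in some valid order, so L can sit as late as position 9 − 2 = 7.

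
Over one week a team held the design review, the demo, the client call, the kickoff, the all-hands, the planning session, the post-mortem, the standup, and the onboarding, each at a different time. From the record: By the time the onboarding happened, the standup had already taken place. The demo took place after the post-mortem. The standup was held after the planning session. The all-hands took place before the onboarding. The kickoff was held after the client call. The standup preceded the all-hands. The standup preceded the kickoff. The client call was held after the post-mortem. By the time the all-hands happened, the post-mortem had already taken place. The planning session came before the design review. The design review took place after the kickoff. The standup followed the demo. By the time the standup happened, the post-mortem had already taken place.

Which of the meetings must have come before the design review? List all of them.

Directly stated before the design review: the kickoff and the planning session.
The client call reaches the design review via the client call → the kickoff → the design review.
The demo reaches the design review via the demo → the standup → the kickoff → the design review.
The post-mortem reaches the design review via the post-mortem → the client call → the kickoff → the design review.
Likewise the standup reaches the design review by chaining the stated constraints.

the client call, the demo, the kickoff, the planning session, the post-mortem, the standup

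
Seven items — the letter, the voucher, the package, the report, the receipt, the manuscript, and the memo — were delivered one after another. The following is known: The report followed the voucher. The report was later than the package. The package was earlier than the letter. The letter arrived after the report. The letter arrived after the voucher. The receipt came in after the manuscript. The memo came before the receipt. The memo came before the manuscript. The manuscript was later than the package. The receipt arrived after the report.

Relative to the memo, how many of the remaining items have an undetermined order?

Forced after the memo: the manuscript and the receipt.
That leaves the letter, the package, the report, and the voucher with no forced order relative to the memo — 4.

4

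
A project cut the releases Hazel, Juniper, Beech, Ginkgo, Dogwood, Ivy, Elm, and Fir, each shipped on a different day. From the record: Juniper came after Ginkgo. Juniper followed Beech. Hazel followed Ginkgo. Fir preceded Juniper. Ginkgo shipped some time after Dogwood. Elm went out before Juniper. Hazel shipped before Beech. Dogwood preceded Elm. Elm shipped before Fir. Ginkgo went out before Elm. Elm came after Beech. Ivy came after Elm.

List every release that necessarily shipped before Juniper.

Beech, Dogwood, Elm, Fir, Ginkgo, Hazel

Directly stated before Juniper: Beech, Elm, Fir, and Ginkgo.
Dogwood reaches Juniper via Dogwood → Ginkgo → Juniper.
Hazel reaches Juniper via Hazel → Beech → Juniper.
No chain forces Ivy ahead of Juniper.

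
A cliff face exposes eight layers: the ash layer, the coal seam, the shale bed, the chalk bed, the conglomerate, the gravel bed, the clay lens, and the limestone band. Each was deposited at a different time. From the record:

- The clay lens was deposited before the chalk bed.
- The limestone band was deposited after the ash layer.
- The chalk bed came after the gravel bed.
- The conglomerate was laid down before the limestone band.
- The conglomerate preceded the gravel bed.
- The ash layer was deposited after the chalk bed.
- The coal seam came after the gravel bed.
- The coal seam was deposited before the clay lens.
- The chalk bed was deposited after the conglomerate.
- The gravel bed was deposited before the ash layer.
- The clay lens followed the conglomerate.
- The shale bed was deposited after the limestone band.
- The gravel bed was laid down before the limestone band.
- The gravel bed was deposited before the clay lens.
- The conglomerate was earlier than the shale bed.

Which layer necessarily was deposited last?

the shale bed

Every other layer has a chain of constraints placing it before the shale bed, so the shale bed is last.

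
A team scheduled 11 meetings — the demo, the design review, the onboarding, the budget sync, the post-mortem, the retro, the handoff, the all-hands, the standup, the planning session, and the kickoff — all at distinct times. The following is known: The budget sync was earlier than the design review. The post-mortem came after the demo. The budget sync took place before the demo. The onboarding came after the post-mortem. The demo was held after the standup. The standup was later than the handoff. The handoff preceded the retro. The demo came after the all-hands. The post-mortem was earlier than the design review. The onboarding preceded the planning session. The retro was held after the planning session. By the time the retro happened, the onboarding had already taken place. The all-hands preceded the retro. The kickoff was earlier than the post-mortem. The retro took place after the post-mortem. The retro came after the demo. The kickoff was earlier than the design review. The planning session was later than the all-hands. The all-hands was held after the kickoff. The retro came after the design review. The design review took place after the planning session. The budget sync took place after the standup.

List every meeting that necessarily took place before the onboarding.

the all-hands, the budget sync, the demo, the handoff, the kickoff, the post-mortem, the standup

Directly stated before the onboarding: the post-mortem.
The all-hands reaches the onboarding via the all-hands → the demo → the post-mortem → the onboarding.
The budget sync reaches the onboarding via the budget sync → the demo → the post-mortem → the onboarding.
The demo reaches the onboarding via the demo → the post-mortem → the onboarding.
Likewise the handoff, the kickoff, and the standup each reach the onboarding by chaining the stated constraints.
No chain forces the design review (or any of the others) ahead of the onboarding.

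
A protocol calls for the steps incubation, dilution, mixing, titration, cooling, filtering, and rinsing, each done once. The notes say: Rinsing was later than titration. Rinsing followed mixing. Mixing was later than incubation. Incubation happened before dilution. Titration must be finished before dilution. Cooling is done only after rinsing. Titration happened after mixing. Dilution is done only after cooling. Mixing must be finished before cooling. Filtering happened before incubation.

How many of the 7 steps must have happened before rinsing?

4

Directly stated before rinsing: mixing and titration.
Filtering reaches rinsing via filtering → incubation → mixing → rinsing.
Incubation reaches rinsing via incubation → mixing → rinsing.
No chain forces dilution (or any of the others) ahead of rinsing.
That's filtering, incubation, mixing, and titration — 4 in all.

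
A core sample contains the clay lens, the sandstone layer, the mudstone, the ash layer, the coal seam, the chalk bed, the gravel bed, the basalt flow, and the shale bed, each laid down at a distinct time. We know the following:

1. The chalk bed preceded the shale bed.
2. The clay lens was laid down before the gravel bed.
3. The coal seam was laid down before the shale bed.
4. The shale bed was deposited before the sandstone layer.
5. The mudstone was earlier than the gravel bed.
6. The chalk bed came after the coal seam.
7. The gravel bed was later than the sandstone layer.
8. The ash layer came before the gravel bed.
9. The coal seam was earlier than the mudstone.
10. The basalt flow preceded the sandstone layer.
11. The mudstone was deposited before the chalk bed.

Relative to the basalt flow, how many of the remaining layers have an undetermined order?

Forced after the basalt flow: the gravel bed and the sandstone layer.
That leaves the ash layer, the chalk bed, the clay lens, the coal seam, the mudstone, and the shale bed with no forced order relative to the basalt flow — 6.

6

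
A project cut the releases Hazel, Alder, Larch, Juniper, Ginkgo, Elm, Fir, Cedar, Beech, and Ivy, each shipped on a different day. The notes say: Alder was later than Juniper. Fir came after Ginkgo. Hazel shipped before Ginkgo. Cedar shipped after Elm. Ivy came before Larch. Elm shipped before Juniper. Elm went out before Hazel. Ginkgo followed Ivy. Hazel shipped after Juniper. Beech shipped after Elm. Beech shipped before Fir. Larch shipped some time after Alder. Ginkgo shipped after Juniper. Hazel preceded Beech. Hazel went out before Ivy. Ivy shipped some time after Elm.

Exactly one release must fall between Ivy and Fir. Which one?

Ginkgo

Tracing the constraints gives Ivy → Ginkgo → Fir, so Ginkgo sits after Ivy and before Fir.
No other release is forced both after Ivy and before Fir.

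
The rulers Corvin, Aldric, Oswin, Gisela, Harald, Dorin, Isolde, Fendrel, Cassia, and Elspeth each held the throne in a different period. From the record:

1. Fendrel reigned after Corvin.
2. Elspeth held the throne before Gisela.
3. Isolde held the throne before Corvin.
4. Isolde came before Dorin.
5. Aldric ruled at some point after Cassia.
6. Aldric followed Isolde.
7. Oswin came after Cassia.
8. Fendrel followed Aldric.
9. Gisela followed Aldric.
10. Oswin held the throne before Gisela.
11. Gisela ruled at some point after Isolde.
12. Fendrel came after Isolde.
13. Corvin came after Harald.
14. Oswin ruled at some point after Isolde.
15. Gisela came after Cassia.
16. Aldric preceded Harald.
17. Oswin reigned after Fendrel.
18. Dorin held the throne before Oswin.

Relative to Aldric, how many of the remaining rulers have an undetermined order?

2

Forced before Aldric: Cassia and Isolde; forced after Aldric: Corvin, Fendrel, Gisela, Harald, and Oswin.
That leaves Dorin and Elspeth with no forced order relative to Aldric — 2.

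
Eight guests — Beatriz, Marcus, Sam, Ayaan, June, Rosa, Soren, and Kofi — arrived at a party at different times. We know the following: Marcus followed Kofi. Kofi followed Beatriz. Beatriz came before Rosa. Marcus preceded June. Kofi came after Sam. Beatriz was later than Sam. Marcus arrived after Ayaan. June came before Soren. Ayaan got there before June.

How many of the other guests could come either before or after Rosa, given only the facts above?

Forced before Rosa: Beatriz and Sam.
That leaves Ayaan, June, Kofi, Marcus, and Soren with no forced order relative to Rosa — 5.

5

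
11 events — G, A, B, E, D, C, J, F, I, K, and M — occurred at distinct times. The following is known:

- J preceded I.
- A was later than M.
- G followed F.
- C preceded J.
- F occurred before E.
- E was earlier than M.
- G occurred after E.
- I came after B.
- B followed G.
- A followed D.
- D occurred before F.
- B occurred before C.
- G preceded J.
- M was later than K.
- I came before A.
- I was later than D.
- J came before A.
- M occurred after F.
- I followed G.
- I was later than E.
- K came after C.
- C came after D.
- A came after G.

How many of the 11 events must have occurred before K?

6

Directly stated before K: C.
B reaches K via B → C → K.
D reaches K via D → C → K.
E reaches K via E → G → B → C → K.
Likewise F and G each reach K by chaining the stated constraints.
That's B, C, D, E, F, and G — 6 in all.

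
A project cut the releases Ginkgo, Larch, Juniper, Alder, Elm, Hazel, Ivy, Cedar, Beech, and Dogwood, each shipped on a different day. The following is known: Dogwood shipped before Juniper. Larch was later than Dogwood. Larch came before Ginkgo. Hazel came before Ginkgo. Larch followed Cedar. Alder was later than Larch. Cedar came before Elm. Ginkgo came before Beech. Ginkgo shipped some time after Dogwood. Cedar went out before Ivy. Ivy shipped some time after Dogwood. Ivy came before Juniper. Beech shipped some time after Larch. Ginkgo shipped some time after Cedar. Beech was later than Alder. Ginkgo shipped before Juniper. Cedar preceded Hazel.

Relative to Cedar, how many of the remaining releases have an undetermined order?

1

Forced after Cedar: Alder, Beech, Elm, Ginkgo, Hazel, Ivy, Juniper, and Larch.
That leaves Dogwood with no forced order relative to Cedar — 1.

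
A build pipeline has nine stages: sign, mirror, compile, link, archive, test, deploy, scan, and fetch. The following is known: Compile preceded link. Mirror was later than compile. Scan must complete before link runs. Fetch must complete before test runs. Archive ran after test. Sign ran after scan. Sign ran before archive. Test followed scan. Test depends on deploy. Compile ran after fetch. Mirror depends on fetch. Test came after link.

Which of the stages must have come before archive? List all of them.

Directly stated before archive: sign and test.
Compile reaches archive via compile → link → test → archive.
Deploy reaches archive via deploy → test → archive.
Fetch reaches archive via fetch → test → archive.
Likewise link and scan each reach archive by chaining the stated constraints.
No chain forces mirror ahead of archive.

compile, deploy, fetch, link, scan, sign, test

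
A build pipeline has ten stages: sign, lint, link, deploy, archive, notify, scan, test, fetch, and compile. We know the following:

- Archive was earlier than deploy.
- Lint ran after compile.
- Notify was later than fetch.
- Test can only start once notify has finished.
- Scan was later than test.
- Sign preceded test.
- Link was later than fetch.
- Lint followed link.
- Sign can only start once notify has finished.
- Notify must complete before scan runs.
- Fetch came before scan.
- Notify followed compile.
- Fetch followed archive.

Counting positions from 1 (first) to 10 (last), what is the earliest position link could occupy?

Archive and fetch must both come before link — 2 forced predecessors.
Nothing else is forced ahead of link, so its earliest slot is position 2 + 1 = 3.

3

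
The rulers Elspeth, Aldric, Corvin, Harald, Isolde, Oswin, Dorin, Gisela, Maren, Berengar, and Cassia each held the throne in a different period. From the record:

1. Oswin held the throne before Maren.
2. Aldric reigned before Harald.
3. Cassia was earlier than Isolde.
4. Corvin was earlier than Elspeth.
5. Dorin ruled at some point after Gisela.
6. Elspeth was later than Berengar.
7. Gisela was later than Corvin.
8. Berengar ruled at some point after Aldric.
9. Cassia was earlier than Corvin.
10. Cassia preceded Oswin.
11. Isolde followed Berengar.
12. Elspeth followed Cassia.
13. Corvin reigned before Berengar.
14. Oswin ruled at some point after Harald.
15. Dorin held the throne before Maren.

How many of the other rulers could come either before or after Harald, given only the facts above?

Forced before Harald: Aldric; forced after Harald: Maren and Oswin.
That leaves Berengar, Cassia, Corvin, Dorin, Elspeth, Gisela, and Isolde with no forced order relative to Harald — 7.

7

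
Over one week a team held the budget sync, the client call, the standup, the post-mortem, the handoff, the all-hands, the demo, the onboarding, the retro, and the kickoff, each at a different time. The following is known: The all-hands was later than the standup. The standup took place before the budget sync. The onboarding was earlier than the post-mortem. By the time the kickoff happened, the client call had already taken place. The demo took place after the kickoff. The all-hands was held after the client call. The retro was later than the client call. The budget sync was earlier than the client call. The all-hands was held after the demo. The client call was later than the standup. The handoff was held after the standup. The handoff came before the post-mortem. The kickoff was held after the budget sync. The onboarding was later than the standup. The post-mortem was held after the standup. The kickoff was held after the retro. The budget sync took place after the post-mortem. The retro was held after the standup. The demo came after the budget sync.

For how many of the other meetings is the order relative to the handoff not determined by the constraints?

Forced before the handoff: the standup; forced after the handoff: the all-hands, the budget sync, the client call, the demo, the kickoff, the post-mortem, and the retro.
That leaves the onboarding with no forced order relative to the handoff — 1.

1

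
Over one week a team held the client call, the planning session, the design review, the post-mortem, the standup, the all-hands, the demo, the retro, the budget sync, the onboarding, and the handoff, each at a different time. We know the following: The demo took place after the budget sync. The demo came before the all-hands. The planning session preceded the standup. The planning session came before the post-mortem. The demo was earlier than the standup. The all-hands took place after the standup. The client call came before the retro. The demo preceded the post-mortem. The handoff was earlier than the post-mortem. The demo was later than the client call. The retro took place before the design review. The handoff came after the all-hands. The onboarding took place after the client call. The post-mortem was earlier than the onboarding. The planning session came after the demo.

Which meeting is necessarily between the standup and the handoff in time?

the all-hands

Tracing the constraints gives the standup → the all-hands → the handoff, so the all-hands sits after the standup and before the handoff.
No other meeting is forced both after the standup and before the handoff.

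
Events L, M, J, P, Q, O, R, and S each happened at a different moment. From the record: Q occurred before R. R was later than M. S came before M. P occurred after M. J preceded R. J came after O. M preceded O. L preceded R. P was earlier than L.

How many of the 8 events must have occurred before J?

Directly stated before J: O.
M reaches J via M → O → J.
S reaches J via S → M → O → J.
No chain forces P (or any of the others) ahead of J.
That's M, O, and S — 3 in all.

3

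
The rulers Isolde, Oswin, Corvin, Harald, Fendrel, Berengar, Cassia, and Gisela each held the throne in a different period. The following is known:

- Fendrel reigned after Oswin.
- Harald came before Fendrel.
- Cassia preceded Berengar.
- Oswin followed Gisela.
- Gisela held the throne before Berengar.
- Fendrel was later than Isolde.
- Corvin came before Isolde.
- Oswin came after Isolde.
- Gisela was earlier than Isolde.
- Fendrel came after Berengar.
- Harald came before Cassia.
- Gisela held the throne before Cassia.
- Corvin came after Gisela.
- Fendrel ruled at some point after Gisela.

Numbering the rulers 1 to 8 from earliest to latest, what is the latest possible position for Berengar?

7

Berengar must come before Fendrel — 1 ruler forced after them.
Everything else can be placed before Berengar in some valid order, so Berengar can sit as late as position 8 − 1 = 7.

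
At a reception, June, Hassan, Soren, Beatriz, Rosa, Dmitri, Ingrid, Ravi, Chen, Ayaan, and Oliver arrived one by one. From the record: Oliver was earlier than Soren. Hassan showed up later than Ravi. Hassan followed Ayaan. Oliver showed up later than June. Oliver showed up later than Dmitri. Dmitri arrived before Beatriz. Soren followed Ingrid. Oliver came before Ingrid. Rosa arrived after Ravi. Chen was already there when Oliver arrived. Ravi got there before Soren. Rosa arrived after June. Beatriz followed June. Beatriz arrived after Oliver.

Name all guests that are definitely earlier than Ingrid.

Chen, Dmitri, June, Oliver

Directly stated before Ingrid: Oliver.
Chen reaches Ingrid via Chen → Oliver → Ingrid.
Dmitri reaches Ingrid via Dmitri → Oliver → Ingrid.
June reaches Ingrid via June → Oliver → Ingrid.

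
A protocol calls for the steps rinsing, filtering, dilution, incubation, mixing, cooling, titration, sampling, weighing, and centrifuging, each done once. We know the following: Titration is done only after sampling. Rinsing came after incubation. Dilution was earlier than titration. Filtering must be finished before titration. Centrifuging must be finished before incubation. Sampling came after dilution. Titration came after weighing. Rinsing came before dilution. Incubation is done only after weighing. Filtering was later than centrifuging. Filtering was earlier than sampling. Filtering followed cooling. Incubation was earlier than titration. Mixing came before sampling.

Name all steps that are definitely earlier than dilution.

Directly stated before dilution: rinsing.
Centrifuging reaches dilution via centrifuging → incubation → rinsing → dilution.
Incubation reaches dilution via incubation → rinsing → dilution.
Weighing reaches dilution via weighing → incubation → rinsing → dilution.

centrifuging, incubation, rinsing, weighing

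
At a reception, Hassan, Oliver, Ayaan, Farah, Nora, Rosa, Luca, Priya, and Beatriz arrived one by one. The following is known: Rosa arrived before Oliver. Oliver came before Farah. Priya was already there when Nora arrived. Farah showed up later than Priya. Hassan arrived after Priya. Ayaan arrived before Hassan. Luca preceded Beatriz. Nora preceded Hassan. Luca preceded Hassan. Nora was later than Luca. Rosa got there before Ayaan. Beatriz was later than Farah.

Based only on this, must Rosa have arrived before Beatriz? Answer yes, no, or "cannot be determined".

yes

Chain the constraints: Rosa → Oliver → Farah → Beatriz. Each link is directly stated, so Rosa comes before Beatriz.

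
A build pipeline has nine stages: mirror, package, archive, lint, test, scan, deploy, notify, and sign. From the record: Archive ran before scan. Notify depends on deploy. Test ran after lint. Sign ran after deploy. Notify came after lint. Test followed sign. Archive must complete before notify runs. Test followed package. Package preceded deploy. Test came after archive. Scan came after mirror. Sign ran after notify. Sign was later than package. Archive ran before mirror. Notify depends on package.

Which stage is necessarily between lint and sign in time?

Tracing the constraints gives lint → notify → sign, so notify sits after lint and before sign.
No other stage is forced both after lint and before sign.

notify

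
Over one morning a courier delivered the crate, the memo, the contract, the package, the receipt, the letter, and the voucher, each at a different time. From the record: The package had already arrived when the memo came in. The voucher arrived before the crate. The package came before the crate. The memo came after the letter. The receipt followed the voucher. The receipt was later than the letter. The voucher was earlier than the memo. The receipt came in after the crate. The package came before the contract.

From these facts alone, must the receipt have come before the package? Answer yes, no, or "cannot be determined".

Tracing the constraints gives the package → the crate → the receipt, so the package must come before the receipt.
That means the receipt cannot be before the package.

no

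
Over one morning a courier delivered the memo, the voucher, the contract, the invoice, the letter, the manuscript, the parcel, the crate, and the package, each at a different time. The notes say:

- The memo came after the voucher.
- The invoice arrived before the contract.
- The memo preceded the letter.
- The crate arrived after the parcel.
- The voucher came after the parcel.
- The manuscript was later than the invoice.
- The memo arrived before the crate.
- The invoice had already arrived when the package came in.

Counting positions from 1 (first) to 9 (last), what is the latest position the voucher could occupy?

6

The voucher must come before the crate, the letter, and the memo — 3 items forced after it.
Everything else can be placed before the voucher in some valid order, so the voucher can sit as late as position 9 − 3 = 6.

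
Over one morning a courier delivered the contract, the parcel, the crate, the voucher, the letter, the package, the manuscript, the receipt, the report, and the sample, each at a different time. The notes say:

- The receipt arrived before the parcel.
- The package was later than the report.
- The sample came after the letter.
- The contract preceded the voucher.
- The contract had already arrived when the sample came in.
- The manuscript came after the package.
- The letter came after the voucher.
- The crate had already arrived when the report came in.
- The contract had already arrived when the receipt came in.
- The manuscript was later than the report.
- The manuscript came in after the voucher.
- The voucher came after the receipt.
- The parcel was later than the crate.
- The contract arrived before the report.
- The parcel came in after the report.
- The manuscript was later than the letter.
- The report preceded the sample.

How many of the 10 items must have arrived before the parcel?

Directly stated before the parcel: the crate, the receipt, and the report.
The contract reaches the parcel via the contract → the report → the parcel.
No chain forces the letter (or any of the others) ahead of the parcel.
That's the contract, the crate, the receipt, and the report — 4 in all.

4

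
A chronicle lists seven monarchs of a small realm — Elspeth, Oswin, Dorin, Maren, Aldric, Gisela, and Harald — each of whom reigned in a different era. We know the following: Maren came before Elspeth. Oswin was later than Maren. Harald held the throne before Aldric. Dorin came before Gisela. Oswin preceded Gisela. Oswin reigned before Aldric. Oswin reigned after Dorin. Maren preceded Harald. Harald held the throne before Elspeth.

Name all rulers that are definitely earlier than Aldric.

Dorin, Harald, Maren, Oswin

Directly stated before Aldric: Harald and Oswin.
Dorin reaches Aldric via Dorin → Oswin → Aldric.
Maren reaches Aldric via Maren → Oswin → Aldric.
No chain forces Gisela (or any of the others) ahead of Aldric.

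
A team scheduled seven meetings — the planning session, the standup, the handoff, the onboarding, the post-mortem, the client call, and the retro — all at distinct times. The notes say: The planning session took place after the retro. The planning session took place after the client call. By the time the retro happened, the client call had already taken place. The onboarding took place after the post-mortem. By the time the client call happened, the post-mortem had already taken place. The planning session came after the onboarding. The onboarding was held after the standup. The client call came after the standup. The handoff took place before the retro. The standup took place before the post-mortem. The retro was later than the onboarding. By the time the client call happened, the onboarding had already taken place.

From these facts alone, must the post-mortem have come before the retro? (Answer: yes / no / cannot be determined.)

yes

Chain the constraints: the post-mortem → the onboarding → the retro. Each link is directly stated, so the post-mortem comes before the retro.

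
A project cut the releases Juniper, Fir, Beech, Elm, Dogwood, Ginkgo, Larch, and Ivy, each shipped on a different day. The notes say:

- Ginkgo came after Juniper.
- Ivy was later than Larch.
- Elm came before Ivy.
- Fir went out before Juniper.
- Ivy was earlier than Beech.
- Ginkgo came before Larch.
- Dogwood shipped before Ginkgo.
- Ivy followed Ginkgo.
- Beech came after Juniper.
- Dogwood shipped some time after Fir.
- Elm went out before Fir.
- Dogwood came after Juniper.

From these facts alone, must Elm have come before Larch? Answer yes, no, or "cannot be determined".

Chain the constraints: Elm → Fir → Dogwood → Ginkgo → Larch. Each link is directly stated, so Elm comes before Larch.

yes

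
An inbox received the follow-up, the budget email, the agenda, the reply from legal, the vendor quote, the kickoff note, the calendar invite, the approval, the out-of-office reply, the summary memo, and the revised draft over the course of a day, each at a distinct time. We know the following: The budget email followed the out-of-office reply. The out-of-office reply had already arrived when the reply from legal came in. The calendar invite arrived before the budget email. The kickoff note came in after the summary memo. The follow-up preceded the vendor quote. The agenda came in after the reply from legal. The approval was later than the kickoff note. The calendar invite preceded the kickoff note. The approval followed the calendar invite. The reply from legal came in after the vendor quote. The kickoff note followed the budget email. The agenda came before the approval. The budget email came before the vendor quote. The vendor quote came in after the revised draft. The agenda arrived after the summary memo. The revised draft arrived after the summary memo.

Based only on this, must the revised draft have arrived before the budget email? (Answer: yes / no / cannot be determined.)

cannot be determined

No chain of stated constraints runs from the revised draft to the budget email, and none runs from the budget email to the revised draft either.
So the relative order of the revised draft and the budget email is not fixed by the given facts.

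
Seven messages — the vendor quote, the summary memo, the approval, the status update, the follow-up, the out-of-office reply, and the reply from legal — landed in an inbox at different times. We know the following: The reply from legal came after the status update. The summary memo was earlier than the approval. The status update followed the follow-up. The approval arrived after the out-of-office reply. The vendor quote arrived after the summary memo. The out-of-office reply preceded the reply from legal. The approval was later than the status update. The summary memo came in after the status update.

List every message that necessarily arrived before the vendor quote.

Directly stated before the vendor quote: the summary memo.
The follow-up reaches the vendor quote via the follow-up → the status update → the summary memo → the vendor quote.
The status update reaches the vendor quote via the status update → the summary memo → the vendor quote.

the follow-up, the status update, the summary memo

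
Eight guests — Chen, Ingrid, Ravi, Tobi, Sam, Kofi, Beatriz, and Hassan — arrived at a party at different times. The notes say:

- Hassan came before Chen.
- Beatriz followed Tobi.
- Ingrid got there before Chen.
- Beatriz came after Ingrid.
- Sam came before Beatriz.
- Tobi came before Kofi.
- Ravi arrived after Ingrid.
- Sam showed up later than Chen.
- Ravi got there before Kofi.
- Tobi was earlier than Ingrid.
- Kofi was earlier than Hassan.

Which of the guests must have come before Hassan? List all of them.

Ingrid, Kofi, Ravi, Tobi

Directly stated before Hassan: Kofi.
Ingrid reaches Hassan via Ingrid → Ravi → Kofi → Hassan.
Ravi reaches Hassan via Ravi → Kofi → Hassan.
Tobi reaches Hassan via Tobi → Kofi → Hassan.
No chain forces Chen (or any of the others) ahead of Hassan.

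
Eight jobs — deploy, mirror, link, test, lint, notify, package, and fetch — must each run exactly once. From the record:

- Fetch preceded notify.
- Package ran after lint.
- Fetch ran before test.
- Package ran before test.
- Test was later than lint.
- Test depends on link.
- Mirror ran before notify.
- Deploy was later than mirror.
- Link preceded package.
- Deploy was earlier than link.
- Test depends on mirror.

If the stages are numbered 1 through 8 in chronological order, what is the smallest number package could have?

Deploy, link, lint, and mirror must all come before package — 4 forced predecessors.
Nothing else is forced ahead of package, so its earliest slot is position 4 + 1 = 5.

5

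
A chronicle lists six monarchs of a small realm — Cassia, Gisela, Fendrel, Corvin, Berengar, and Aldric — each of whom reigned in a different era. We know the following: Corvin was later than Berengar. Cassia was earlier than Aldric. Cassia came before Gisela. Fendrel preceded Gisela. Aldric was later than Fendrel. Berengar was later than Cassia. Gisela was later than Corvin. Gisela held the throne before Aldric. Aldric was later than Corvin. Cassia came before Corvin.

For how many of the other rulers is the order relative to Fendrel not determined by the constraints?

3

Forced after Fendrel: Aldric and Gisela.
That leaves Berengar, Cassia, and Corvin with no forced order relative to Fendrel — 3.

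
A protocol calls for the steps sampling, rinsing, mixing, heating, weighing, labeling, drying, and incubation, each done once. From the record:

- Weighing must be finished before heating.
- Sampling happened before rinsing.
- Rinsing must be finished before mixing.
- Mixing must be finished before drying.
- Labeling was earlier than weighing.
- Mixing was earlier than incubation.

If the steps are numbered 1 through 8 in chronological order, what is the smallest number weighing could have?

Labeling must come before weighing — 1 forced predecessor.
Nothing else is forced ahead of weighing, so its earliest slot is position 1 + 1 = 2.

2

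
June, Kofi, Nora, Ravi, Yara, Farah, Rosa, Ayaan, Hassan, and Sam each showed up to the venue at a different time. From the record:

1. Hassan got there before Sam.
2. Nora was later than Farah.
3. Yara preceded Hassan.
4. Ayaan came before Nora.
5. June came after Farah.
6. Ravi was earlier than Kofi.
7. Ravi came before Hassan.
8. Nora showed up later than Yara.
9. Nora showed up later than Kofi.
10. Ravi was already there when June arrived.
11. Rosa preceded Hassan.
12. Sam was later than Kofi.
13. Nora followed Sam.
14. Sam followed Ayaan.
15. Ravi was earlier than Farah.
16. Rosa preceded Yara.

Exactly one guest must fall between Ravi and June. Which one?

Tracing the constraints gives Ravi → Farah → June, so Farah sits after Ravi and before June.
No other guest is forced both after Ravi and before June.

Farah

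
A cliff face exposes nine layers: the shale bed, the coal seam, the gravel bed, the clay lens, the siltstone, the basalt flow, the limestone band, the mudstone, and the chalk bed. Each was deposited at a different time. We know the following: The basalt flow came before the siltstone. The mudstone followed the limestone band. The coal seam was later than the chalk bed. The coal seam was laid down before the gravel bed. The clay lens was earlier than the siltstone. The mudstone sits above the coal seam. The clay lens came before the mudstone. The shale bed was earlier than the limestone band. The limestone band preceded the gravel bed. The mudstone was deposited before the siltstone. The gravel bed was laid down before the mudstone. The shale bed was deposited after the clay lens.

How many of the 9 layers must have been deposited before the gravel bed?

5

Directly stated before the gravel bed: the coal seam and the limestone band.
The chalk bed reaches the gravel bed via the chalk bed → the coal seam → the gravel bed.
The clay lens reaches the gravel bed via the clay lens → the shale bed → the limestone band → the gravel bed.
The shale bed reaches the gravel bed via the shale bed → the limestone band → the gravel bed.
That's the chalk bed, the clay lens, the coal seam, the limestone band, and the shale bed — 5 in all.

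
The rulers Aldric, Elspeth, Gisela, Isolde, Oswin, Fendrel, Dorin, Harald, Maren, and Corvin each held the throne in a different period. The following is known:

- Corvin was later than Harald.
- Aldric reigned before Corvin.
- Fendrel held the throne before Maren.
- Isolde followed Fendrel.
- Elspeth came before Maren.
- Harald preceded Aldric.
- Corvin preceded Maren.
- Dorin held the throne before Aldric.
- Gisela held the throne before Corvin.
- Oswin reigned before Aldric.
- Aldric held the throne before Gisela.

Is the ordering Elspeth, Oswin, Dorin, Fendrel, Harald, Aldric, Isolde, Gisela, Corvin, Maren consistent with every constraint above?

yes

Check each stated constraint against the proposed order — e.g. Fendrel is ahead of Maren; Elspeth is ahead of Maren. Every pair is in the required order; nothing is violated.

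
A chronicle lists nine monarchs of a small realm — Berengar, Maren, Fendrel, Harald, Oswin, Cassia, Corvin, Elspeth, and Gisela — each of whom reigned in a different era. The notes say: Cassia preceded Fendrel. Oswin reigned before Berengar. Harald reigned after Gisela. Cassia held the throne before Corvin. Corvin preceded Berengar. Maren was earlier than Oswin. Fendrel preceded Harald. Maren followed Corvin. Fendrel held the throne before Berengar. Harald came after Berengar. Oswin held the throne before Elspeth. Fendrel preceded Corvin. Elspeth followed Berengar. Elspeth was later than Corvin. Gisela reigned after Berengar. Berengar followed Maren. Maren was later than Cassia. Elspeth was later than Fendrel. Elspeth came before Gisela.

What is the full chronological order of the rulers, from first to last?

Cassia, Fendrel, Corvin, Maren, Oswin, Berengar, Elspeth, Gisela, Harald

The constraints fix every adjacent pair, so only one ordering works:
Cassia → Fendrel → Corvin → Maren → Oswin → Berengar → Elspeth → Gisela → Harald.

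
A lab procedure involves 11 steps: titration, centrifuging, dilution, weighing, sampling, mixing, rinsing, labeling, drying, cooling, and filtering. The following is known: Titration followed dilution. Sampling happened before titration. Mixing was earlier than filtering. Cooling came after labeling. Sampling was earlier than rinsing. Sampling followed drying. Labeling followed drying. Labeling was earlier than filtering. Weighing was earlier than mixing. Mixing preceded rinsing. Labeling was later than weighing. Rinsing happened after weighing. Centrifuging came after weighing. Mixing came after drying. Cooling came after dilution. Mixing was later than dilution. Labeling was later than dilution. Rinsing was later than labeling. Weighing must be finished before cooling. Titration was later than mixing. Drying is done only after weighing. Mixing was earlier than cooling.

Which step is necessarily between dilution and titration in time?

mixing

Tracing the constraints gives dilution → mixing → titration, so mixing sits after dilution and before titration.
No other step is forced both after dilution and before titration.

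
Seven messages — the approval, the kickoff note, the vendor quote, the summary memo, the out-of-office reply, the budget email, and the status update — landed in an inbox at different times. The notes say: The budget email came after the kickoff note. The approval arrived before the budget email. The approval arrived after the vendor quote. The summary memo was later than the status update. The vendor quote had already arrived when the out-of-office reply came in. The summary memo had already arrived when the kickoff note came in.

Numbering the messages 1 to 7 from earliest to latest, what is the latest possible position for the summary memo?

The summary memo must come before the budget email and the kickoff note — 2 messages forced after it.
Everything else can be placed before the summary memo in some valid order, so the summary memo can sit as late as position 7 − 2 = 5.

5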